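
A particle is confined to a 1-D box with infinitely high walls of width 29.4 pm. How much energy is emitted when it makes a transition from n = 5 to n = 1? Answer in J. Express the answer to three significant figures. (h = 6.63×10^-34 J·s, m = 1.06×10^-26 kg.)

E_1 = h²/(8mL²) = 5.997×10^-21 J.
|ΔE| = |5² − 1²|·E_1 = 24·5.997×10^-21 J = 1.44×10^-19 J.

|ΔE| = 1.44×10^-19 J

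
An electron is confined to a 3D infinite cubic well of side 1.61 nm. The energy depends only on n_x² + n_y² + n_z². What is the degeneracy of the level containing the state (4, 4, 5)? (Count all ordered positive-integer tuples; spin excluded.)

degeneracy = 6

The level has n_x² + n_y² + n_z² = 57. The ordered positive-integer solutions are (2, 2, 7), (2, 7, 2), (4, 4, 5), (4, 5, 4), (5, 4, 4), (7, 2, 2).
That gives 6 states.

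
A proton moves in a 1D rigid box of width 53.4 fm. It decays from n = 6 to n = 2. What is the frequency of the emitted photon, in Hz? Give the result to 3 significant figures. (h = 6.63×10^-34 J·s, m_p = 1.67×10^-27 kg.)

f = 5.57×10^20 Hz

E_1 = h²/(8m_pL²) = 1.154×10^-14 J and ΔE = (6² − 2²)E_1 = 3.693×10^-13 J.
f = ΔE/h = 3.693×10^-13/6.63×10^-34 = 5.57×10^20 Hz.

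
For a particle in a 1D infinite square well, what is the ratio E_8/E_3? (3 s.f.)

7.11

E_n ∝ n², so E_8/E_3 = 8²/3² = 64/9 = 7.11.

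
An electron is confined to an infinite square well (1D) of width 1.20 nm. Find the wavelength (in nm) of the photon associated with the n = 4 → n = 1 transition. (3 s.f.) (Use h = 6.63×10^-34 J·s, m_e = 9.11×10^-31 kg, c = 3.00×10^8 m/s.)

λ = 317 nm

E_1 = h²/(8m_eL²) = 4.188×10^-20 J, so ΔE = (4² − 1²)E_1 = 6.282×10^-19 J.
λ = hc/ΔE = (6.63×10^-34·3.00×10^8)/6.282×10^-19 = 3.17×10^-7 m = 317 nm.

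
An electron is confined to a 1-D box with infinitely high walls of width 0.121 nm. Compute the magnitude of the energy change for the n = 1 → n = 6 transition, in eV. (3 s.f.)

E_1 = h²/(8m_eL²) = 4.115×10^-18 J.
|ΔE| = |1² − 6²|·E_1 = 35·4.115×10^-18 J = 1.440×10^-16 J = 899 eV.

|ΔE| = 899 eV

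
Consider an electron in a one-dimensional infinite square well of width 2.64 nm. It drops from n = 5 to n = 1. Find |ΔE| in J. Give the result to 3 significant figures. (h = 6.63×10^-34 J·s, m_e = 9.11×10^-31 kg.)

|ΔE| = 2.08×10^-19 J

E_1 = h²/(8m_eL²) = 8.654×10^-21 J.
|ΔE| = |5² − 1²|·E_1 = 24·8.654×10^-21 J = 2.08×10^-19 J.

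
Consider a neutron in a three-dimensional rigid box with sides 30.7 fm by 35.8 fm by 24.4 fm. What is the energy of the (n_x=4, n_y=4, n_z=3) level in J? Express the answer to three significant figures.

For a 3D rectangular well E = (h²/8m_n)·Σ n_i²/L_i² = (6.626×10^-34)²/(8·1.675×10^-27) · [4²/(30.7 fm)² + 4²/(35.8 fm)² + 3²/(24.4 fm)²].
Evaluating gives E = 1.46×10^-12 J.

E = 1.46×10^-12 J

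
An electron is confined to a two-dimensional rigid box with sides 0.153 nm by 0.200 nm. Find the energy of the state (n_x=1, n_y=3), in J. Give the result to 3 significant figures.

E = 1.61×10^-17 J

For a 2D rectangular well E = (h²/8m_e)·Σ n_i²/L_i² = (6.626×10^-34)²/(8·9.109×10^-31) · [1²/(0.153 nm)² + 3²/(0.200 nm)²].
Evaluating gives E = 1.61×10^-17 J.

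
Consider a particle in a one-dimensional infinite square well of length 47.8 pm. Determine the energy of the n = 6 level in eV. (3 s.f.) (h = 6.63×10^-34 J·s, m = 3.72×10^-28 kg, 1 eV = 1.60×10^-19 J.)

For an infinite well E_n = n²h²/(8mL²), so E_1 = h²/(8mL²) = (6.63×10^-34)²/(8·3.72×10^-28·(4.78×10^-11 m)²) = 6.465×10^-20 J.
Then E_6 = 6²·E_1 = 36·6.465×10^-20 J = 2.327×10^-18 J.
Converting, E_6 = 2.327×10^-18 J / (1.60×10^-19 J/eV) = 14.5 eV.

E_6 = 14.5 eV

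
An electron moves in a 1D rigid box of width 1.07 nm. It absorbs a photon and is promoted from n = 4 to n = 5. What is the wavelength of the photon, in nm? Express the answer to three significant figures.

E_1 = h²/(8m_eL²) = 5.262×10^-20 J, so ΔE = (5² − 4²)E_1 = 4.736×10^-19 J.
λ = hc/ΔE = (6.626×10^-34·2.998×10^8)/4.736×10^-19 = 4.19×10^-7 m = 419 nm.

λ = 419 nm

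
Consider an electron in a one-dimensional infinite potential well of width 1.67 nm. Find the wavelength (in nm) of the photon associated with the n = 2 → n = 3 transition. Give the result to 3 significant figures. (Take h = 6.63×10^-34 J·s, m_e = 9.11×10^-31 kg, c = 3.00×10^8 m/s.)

λ = 1.84×10^3 nm

E_1 = h²/(8m_eL²) = 2.163×10^-20 J, so ΔE = (3² − 2²)E_1 = 1.082×10^-19 J.
λ = hc/ΔE = (6.63×10^-34·3.00×10^8)/1.082×10^-19 = 1.84×10^-6 m = 1.84×10^3 nm.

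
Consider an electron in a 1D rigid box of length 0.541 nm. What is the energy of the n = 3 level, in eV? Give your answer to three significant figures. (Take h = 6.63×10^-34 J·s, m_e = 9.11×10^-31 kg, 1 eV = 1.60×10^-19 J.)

E_3 = 11.6 eV

For an infinite well E_n = n²h²/(8m_eL²), so E_1 = h²/(8m_eL²) = (6.63×10^-34)²/(8·9.11×10^-31·(5.41×10^-10 m)²) = 2.061×10^-19 J.
Then E_3 = 3²·E_1 = 9·2.061×10^-19 J = 1.855×10^-18 J.
Converting, E_3 = 1.855×10^-18 J / (1.60×10^-19 J/eV) = 11.6 eV.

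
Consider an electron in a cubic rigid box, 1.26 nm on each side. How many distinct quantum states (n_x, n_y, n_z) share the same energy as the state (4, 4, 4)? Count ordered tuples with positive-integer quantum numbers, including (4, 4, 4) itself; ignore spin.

The level has n_x² + n_y² + n_z² = 48. The ordered positive-integer solutions are (4, 4, 4).
That gives 1 state.

degeneracy = 1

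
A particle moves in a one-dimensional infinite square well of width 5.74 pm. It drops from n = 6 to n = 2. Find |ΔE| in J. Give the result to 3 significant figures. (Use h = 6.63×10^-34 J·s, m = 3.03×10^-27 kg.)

|ΔE| = 1.76×10^-17 J

E_1 = h²/(8mL²) = 5.504×10^-19 J.
|ΔE| = |6² − 2²|·E_1 = 32·5.504×10^-19 J = 1.76×10^-17 J.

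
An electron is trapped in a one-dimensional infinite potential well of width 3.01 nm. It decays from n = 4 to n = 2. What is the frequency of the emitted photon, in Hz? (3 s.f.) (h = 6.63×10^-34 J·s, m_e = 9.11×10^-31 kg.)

E_1 = h²/(8m_eL²) = 6.657×10^-21 J and ΔE = (4² − 2²)E_1 = 7.988×10^-20 J.
f = ΔE/h = 7.988×10^-20/6.63×10^-34 = 1.20×10^14 Hz.

f = 1.20×10^14 Hz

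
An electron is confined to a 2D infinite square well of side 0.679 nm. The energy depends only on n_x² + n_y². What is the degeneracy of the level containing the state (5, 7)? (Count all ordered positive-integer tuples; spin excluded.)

The level has n_x² + n_y² = 74. The ordered positive-integer solutions are (5, 7), (7, 5).
That gives 2 states.

degeneracy = 2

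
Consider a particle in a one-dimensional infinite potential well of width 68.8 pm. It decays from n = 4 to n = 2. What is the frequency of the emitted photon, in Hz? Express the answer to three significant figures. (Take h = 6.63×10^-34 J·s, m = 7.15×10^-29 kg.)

f = 2.94×10^15 Hz

E_1 = h²/(8mL²) = 1.624×10^-19 J and ΔE = (4² − 2²)E_1 = 1.949×10^-18 J.
f = ΔE/h = 1.949×10^-18/6.63×10^-34 = 2.94×10^15 Hz.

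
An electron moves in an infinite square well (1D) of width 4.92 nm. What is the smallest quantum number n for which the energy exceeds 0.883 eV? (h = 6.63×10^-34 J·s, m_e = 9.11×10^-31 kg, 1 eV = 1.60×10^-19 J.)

n = 8

E_1 = h²/(8m_eL²) = 2.492×10^-21 J = 0.01558 eV.
Need n² > 0.883/0.01558 = 56.68, i.e. n > 7.529.
The smallest integer satisfying this is n = 8.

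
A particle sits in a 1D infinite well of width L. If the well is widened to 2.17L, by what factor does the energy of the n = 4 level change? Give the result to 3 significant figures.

0.212

E_n ∝ 1/L², so the energy scales by 1/2.17² = 0.212.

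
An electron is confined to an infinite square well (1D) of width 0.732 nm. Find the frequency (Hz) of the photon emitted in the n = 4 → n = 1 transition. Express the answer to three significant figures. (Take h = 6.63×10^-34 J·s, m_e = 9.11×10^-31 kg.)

f = 2.55×10^15 Hz

E_1 = h²/(8m_eL²) = 1.126×10^-19 J and ΔE = (4² − 1²)E_1 = 1.689×10^-18 J.
f = ΔE/h = 1.689×10^-18/6.63×10^-34 = 2.55×10^15 Hz.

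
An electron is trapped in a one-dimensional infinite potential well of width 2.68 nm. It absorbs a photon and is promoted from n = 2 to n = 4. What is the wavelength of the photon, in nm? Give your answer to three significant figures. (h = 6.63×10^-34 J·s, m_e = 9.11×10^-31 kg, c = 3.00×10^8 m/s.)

E_1 = h²/(8m_eL²) = 8.397×10^-21 J, so ΔE = (4² − 2²)E_1 = 1.008×10^-19 J.
λ = hc/ΔE = (6.63×10^-34·3.00×10^8)/1.008×10^-19 = 1.97×10^-6 m = 1.97×10^3 nm.

λ = 1.97×10^3 nm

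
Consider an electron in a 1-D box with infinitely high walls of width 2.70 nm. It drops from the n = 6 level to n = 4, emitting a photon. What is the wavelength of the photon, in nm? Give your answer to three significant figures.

E_1 = h²/(8m_eL²) = 8.264×10^-21 J, so ΔE = (6² − 4²)E_1 = 1.653×10^-19 J.
λ = hc/ΔE = (6.626×10^-34·2.998×10^8)/1.653×10^-19 = 1.20×10^-6 m = 1.20×10^3 nm.

λ = 1.20×10^3 nm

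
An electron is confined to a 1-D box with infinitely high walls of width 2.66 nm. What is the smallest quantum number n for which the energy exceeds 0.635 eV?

n = 4

E_1 = h²/(8m_eL²) = 8.515×10^-21 J = 0.05315 eV.
Need n² > 0.635/0.05315 = 11.95, i.e. n > 3.457.
The smallest integer satisfying this is n = 4.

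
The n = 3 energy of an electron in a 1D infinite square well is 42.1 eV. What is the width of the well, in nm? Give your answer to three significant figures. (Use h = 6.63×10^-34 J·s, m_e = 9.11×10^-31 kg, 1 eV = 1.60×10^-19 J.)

L = 0.284 nm

From E_n = n²h²/(8m_eL²), L = n·h/√(8m_eE_n).
E_3 = 42.1 eV = 6.736×10^-18 J, so L = 3·6.63×10^-34/√(8·9.11×10^-31·6.736×10^-18) = 2.84×10^-10 m = 0.284 nm.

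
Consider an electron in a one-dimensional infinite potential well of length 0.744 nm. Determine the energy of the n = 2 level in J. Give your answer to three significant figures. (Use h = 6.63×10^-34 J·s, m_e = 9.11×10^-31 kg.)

E_2 = 4.36×10^-19 J

For an infinite well E_n = n²h²/(8m_eL²), so E_1 = h²/(8m_eL²) = (6.63×10^-34)²/(8·9.11×10^-31·(7.44×10^-10 m)²) = 1.090×10^-19 J.
Then E_2 = 2²·E_1 = 4·1.090×10^-19 J = 4.36×10^-19 J.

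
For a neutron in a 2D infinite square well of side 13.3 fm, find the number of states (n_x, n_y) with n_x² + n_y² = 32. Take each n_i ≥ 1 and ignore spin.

degeneracy = 1

The level has n_x² + n_y² = 32. The ordered positive-integer solutions are (4, 4).
That gives 1 state.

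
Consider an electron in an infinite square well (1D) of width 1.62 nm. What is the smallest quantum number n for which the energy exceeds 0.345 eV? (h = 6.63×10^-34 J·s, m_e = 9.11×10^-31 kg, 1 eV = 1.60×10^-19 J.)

n = 2

E_1 = h²/(8m_eL²) = 2.298×10^-20 J = 0.1436 eV.
Need n² > 0.345/0.1436 = 2.403, i.e. n > 1.550.
The smallest integer satisfying this is n = 2.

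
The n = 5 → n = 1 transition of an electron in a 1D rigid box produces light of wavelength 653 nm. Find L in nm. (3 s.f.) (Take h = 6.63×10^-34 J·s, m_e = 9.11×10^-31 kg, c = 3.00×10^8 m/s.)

L = 2.18 nm

The photon carries ΔE = hc/λ = 6.63×10^-34·3.00×10^8/6.53×10^-7 m = 3.046×10^-19 J.
Since ΔE = (5² − 1²)E_1, E_1 = 1.269×10^-20 J, and L = h/√(8m_eE_1) = 2.18×10^-9 m = 2.18 nm.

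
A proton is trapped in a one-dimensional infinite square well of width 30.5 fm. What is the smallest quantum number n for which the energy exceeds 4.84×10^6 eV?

E_1 = h²/(8m_pL²) = 3.526×10^-14 J = 2.201×10^5 eV.
Need n² > 4.84×10^6/2.201×10^5 = 21.99, i.e. n > 4.689.
The smallest integer satisfying this is n = 5.

n = 5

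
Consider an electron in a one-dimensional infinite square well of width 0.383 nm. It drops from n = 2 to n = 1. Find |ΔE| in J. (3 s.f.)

|ΔE| = 1.23×10^-18 J

E_1 = h²/(8m_eL²) = 4.107×10^-19 J.
|ΔE| = |2² − 1²|·E_1 = 3·4.107×10^-19 J = 1.23×10^-18 J.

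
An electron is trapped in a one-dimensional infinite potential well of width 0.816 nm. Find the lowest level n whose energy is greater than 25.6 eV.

E_1 = h²/(8m_eL²) = 9.048×10^-20 J = 0.5648 eV.
Need n² > 25.6/0.5648 = 45.33, i.e. n > 6.733.
The smallest integer satisfying this is n = 7.

n = 7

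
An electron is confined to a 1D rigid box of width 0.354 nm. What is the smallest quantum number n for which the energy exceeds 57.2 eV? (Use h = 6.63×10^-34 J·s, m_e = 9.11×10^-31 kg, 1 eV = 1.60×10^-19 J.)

n = 5

E_1 = h²/(8m_eL²) = 4.813×10^-19 J = 3.008 eV.
Need n² > 57.2/3.008 = 19.02, i.e. n > 4.361.
The smallest integer satisfying this is n = 5.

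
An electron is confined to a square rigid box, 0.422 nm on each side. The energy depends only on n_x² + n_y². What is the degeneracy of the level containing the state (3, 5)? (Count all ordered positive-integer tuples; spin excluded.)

degeneracy = 2

The level has n_x² + n_y² = 34. The ordered positive-integer solutions are (3, 5), (5, 3).
That gives 2 states.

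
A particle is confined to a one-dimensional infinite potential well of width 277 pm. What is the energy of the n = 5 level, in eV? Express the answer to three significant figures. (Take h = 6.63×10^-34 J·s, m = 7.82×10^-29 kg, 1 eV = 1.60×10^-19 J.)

For an infinite well E_n = n²h²/(8mL²), so E_1 = h²/(8mL²) = (6.63×10^-34)²/(8·7.82×10^-29·(2.77×10^-10 m)²) = 9.157×10^-21 J.
Then E_5 = 5²·E_1 = 25·9.157×10^-21 J = 2.289×10^-19 J.
Converting, E_5 = 2.289×10^-19 J / (1.60×10^-19 J/eV) = 1.43 eV.

E_5 = 1.43 eV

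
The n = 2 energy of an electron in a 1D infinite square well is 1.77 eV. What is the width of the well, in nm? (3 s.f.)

From E_n = n²h²/(8m_eL²), L = n·h/√(8m_eE_n).
E_2 = 1.77 eV = 2.836×10^-19 J, so L = 2·6.626×10^-34/√(8·9.109×10^-31·2.836×10^-19) = 9.22×10^-10 m = 0.922 nm.

L = 0.922 nm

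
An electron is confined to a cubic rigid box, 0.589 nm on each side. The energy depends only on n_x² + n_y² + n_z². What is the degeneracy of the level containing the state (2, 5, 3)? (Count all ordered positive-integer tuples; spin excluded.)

degeneracy = 9

The level has n_x² + n_y² + n_z² = 38. The ordered positive-integer solutions are (1, 1, 6), (1, 6, 1), (2, 3, 5), (2, 5, 3), (3, 2, 5), (3, 5, 2), (5, 2, 3), (5, 3, 2), (6, 1, 1).
That gives 9 states.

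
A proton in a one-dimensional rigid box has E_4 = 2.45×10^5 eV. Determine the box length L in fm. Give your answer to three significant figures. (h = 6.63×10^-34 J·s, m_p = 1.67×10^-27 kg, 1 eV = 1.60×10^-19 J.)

From E_n = n²h²/(8m_pL²), L = n·h/√(8m_pE_n).
E_4 = 2.45×10^5 eV = 3.920×10^-14 J, so L = 4·6.63×10^-34/√(8·1.67×10^-27·3.920×10^-14) = 1.16×10^-13 m = 116 fm.

L = 116 fm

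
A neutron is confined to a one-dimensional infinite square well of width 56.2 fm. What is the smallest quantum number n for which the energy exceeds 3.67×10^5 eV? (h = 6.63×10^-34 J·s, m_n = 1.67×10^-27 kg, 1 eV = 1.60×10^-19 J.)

n = 3

E_1 = h²/(8m_nL²) = 1.042×10^-14 J = 6.512×10^4 eV.
Need n² > 3.67×10^5/6.512×10^4 = 5.636, i.e. n > 2.374.
The smallest integer satisfying this is n = 3.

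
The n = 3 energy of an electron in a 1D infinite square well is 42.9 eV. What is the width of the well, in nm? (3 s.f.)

From E_n = n²h²/(8m_eL²), L = n·h/√(8m_eE_n).
E_3 = 42.9 eV = 6.873×10^-18 J, so L = 3·6.626×10^-34/√(8·9.109×10^-31·6.873×10^-18) = 2.81×10^-10 m = 0.281 nm.

L = 0.281 nm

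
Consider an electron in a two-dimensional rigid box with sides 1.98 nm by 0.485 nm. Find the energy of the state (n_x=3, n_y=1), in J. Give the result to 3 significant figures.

E = 3.94×10^-19 J

For a 2D rectangular well E = (h²/8m_e)·Σ n_i²/L_i² = (6.626×10^-34)²/(8·9.109×10^-31) · [3²/(1.98 nm)² + 1²/(0.485 nm)²].
Evaluating gives E = 3.94×10^-19 J.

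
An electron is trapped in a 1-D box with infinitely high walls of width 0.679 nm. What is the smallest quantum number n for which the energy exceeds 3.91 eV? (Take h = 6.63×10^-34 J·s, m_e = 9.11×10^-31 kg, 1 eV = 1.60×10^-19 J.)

n = 3

E_1 = h²/(8m_eL²) = 1.308×10^-19 J = 0.8175 eV.
Need n² > 3.91/0.8175 = 4.783, i.e. n > 2.187.
The smallest integer satisfying this is n = 3.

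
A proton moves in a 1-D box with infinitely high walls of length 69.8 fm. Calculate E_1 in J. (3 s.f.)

For an infinite well E_n = n²h²/(8m_pL²), so E_1 = h²/(8m_pL²) = (6.626×10^-34)²/(8·1.673×10^-27·(6.98×10^-14 m)²) = 6.733×10^-15 J.

E_1 = 6.73×10^-15 J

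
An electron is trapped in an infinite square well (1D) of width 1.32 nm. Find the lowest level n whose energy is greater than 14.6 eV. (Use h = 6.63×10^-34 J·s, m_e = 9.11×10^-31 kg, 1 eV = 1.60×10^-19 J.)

E_1 = h²/(8m_eL²) = 3.462×10^-20 J = 0.2164 eV.
Need n² > 14.6/0.2164 = 67.47, i.e. n > 8.214.
The smallest integer satisfying this is n = 9.

n = 9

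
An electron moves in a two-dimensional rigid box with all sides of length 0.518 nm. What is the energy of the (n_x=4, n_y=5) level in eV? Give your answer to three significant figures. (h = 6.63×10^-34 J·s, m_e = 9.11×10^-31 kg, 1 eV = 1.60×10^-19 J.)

For a 2D rectangular well E = (h²/8m_e)·Σ n_i²/L_i² = (6.63×10^-34)²/(8·9.11×10^-31) · [4²/(0.518 nm)² + 5²/(0.518 nm)²].
Evaluating gives E = 9.216×10^-18 J = 57.6 eV.

E = 57.6 eV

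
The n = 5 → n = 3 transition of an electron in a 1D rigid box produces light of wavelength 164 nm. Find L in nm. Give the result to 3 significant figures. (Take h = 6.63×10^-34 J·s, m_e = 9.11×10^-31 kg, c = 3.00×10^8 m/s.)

L = 0.892 nm

The photon carries ΔE = hc/λ = 6.63×10^-34·3.00×10^8/1.64×10^-7 m = 1.213×10^-18 J.
Since ΔE = (5² − 3²)E_1, E_1 = 7.581×10^-20 J, and L = h/√(8m_eE_1) = 8.92×10^-10 m = 0.892 nm.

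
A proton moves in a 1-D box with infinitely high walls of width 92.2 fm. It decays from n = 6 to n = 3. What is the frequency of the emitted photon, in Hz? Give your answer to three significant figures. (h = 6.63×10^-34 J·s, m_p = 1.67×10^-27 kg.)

f = 1.58×10^20 Hz

E_1 = h²/(8m_pL²) = 3.870×10^-15 J and ΔE = (6² − 3²)E_1 = 1.045×10^-13 J.
f = ΔE/h = 1.045×10^-13/6.63×10^-34 = 1.58×10^20 Hz.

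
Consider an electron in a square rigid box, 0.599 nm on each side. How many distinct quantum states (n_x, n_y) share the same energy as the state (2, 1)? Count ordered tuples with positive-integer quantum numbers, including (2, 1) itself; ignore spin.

degeneracy = 2

The level has n_x² + n_y² = 5. The ordered positive-integer solutions are (1, 2), (2, 1).
That gives 2 states.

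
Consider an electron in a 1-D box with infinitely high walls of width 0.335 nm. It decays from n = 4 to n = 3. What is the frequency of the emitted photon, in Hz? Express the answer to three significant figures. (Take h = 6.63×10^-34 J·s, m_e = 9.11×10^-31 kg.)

E_1 = h²/(8m_eL²) = 5.374×10^-19 J and ΔE = (4² − 3²)E_1 = 3.762×10^-18 J.
f = ΔE/h = 3.762×10^-18/6.63×10^-34 = 5.67×10^15 Hz.

f = 5.67×10^15 Hz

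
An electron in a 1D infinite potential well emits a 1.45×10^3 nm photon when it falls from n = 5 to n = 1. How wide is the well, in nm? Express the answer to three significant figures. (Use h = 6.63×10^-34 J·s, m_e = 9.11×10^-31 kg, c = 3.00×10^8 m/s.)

The photon carries ΔE = hc/λ = 6.63×10^-34·3.00×10^8/1.45×10^-6 m = 1.372×10^-19 J.
Since ΔE = (5² − 1²)E_1, E_1 = 5.717×10^-21 J, and L = h/√(8m_eE_1) = 3.25×10^-9 m = 3.25 nm.

L = 3.25 nm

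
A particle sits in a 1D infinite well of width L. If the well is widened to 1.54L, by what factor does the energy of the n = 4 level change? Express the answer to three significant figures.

0.422

E_n ∝ 1/L², so the energy scales by 1/1.54² = 0.422.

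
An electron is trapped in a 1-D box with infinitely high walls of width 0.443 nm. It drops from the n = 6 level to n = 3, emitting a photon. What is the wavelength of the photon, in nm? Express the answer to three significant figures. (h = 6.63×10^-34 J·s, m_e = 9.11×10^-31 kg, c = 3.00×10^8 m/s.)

E_1 = h²/(8m_eL²) = 3.073×10^-19 J, so ΔE = (6² − 3²)E_1 = 8.297×10^-18 J.
λ = hc/ΔE = (6.63×10^-34·3.00×10^8)/8.297×10^-18 = 2.40×10^-8 m = 24.0 nm.

λ = 24.0 nm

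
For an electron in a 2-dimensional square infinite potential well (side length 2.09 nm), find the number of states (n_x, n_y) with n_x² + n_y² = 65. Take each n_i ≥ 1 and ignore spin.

degeneracy = 4

The level has n_x² + n_y² = 65. The ordered positive-integer solutions are (1, 8), (4, 7), (7, 4), (8, 1).
That gives 4 states.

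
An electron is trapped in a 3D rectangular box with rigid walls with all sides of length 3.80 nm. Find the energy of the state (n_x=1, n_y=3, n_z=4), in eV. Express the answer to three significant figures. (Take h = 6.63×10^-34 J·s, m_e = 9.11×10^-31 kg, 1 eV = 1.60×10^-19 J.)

E = 0.679 eV

For a 3D rectangular well E = (h²/8m_e)·Σ n_i²/L_i² = (6.63×10^-34)²/(8·9.11×10^-31) · [1²/(3.80 nm)² + 3²/(3.80 nm)² + 4²/(3.80 nm)²].
Evaluating gives E = 1.086×10^-19 J = 0.679 eV.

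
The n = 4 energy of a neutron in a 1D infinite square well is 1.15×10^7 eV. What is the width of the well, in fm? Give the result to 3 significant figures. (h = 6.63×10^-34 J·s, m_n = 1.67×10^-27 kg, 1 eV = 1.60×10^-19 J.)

L = 16.9 fm

From E_n = n²h²/(8m_nL²), L = n·h/√(8m_nE_n).
E_4 = 1.15×10^7 eV = 1.840×10^-12 J, so L = 4·6.63×10^-34/√(8·1.67×10^-27·1.840×10^-12) = 1.69×10^-14 m = 16.9 fm.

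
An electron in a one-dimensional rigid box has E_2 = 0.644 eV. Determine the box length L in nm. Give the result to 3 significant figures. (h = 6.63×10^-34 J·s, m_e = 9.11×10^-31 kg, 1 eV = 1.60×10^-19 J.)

L = 1.53 nm

From E_n = n²h²/(8m_eL²), L = n·h/√(8m_eE_n).
E_2 = 0.644 eV = 1.030×10^-19 J, so L = 2·6.63×10^-34/√(8·9.11×10^-31·1.030×10^-19) = 1.53×10^-9 m = 1.53 nm.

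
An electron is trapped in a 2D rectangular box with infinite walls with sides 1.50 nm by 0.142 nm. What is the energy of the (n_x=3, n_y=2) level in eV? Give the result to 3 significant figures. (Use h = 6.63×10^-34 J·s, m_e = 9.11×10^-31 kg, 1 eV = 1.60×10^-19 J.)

E = 76.3 eV

For a 2D rectangular well E = (h²/8m_e)·Σ n_i²/L_i² = (6.63×10^-34)²/(8·9.11×10^-31) · [3²/(1.50 nm)² + 2²/(0.142 nm)²].
Evaluating gives E = 1.221×10^-17 J = 76.3 eV.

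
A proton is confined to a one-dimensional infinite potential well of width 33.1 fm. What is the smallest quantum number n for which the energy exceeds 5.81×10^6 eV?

E_1 = h²/(8m_pL²) = 2.994×10^-14 J = 1.869×10^5 eV.
Need n² > 5.81×10^6/1.869×10^5 = 31.09, i.e. n > 5.576.
The smallest integer satisfying this is n = 6.

n = 6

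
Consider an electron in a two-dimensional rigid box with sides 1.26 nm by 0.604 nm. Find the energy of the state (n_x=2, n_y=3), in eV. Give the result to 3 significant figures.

For a 2D rectangular well E = (h²/8m_e)·Σ n_i²/L_i² = (6.626×10^-34)²/(8·9.109×10^-31) · [2²/(1.26 nm)² + 3²/(0.604 nm)²].
Evaluating gives E = 1.638×10^-18 J = 10.2 eV.

E = 10.2 eV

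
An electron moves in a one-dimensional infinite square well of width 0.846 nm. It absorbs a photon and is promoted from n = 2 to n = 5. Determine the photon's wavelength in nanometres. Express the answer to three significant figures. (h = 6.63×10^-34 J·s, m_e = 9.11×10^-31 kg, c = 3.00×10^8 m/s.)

λ = 112 nm

E_1 = h²/(8m_eL²) = 8.427×10^-20 J, so ΔE = (5² − 2²)E_1 = 1.770×10^-18 J.
λ = hc/ΔE = (6.63×10^-34·3.00×10^8)/1.770×10^-18 = 1.12×10^-7 m = 112 nm.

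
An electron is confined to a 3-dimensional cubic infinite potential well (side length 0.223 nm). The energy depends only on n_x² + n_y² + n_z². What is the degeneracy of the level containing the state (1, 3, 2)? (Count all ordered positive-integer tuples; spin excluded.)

degeneracy = 6

The level has n_x² + n_y² + n_z² = 14. The ordered positive-integer solutions are (1, 2, 3), (1, 3, 2), (2, 1, 3), (2, 3, 1), (3, 1, 2), (3, 2, 1).
That gives 6 states.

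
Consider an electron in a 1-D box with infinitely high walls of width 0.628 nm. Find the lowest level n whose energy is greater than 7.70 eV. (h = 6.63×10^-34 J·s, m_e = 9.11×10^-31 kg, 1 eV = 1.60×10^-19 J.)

n = 3

E_1 = h²/(8m_eL²) = 1.529×10^-19 J = 0.9556 eV.
Need n² > 7.70/0.9556 = 8.058, i.e. n > 2.839.
The smallest integer satisfying this is n = 3.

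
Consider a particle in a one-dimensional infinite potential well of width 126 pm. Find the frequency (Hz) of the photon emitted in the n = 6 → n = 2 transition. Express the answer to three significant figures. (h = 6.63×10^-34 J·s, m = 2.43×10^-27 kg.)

f = 6.87×10^13 Hz

E_1 = h²/(8mL²) = 1.424×10^-21 J and ΔE = (6² − 2²)E_1 = 4.557×10^-20 J.
f = ΔE/h = 4.557×10^-20/6.63×10^-34 = 6.87×10^13 Hz.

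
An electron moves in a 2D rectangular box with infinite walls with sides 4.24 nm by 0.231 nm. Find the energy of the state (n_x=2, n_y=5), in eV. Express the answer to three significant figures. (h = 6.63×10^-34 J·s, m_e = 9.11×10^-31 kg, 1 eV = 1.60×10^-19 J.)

For a 2D rectangular well E = (h²/8m_e)·Σ n_i²/L_i² = (6.63×10^-34)²/(8·9.11×10^-31) · [2²/(4.24 nm)² + 5²/(0.231 nm)²].
Evaluating gives E = 2.827×10^-17 J = 177 eV.

E = 177 eV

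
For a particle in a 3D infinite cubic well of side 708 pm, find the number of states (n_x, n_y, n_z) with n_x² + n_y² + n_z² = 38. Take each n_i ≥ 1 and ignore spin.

degeneracy = 9

The level has n_x² + n_y² + n_z² = 38. The ordered positive-integer solutions are (1, 1, 6), (1, 6, 1), (2, 3, 5), (2, 5, 3), (3, 2, 5), (3, 5, 2), (5, 2, 3), (5, 3, 2), (6, 1, 1).
That gives 9 states.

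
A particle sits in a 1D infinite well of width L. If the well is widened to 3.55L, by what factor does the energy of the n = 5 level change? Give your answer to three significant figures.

0.0793

E_n ∝ 1/L², so the energy scales by 1/3.55² = 0.0793.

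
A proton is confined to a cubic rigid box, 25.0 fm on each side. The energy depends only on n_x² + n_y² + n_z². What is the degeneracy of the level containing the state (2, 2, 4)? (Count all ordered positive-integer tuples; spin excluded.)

The level has n_x² + n_y² + n_z² = 24. The ordered positive-integer solutions are (2, 2, 4), (2, 4, 2), (4, 2, 2).
That gives 3 states.

degeneracy = 3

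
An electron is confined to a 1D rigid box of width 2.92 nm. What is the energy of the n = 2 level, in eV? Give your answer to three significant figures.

For an infinite well E_n = n²h²/(8m_eL²), so E_1 = h²/(8m_eL²) = (6.626×10^-34)²/(8·9.109×10^-31·(2.92×10^-9 m)²) = 7.066×10^-21 J.
Then E_2 = 2²·E_1 = 4·7.066×10^-21 J = 2.826×10^-20 J.
Converting, E_2 = 2.826×10^-20 J / (1.602×10^-19 J/eV) = 0.176 eV.

E_2 = 0.176 eV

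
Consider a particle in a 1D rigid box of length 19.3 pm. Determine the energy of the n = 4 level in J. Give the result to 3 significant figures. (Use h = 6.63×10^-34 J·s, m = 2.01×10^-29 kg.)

E_4 = 1.17×10^-16 J

For an infinite well E_n = n²h²/(8mL²), so E_1 = h²/(8mL²) = (6.63×10^-34)²/(8·2.01×10^-29·(1.93×10^-11 m)²) = 7.339×10^-18 J.
Then E_4 = 4²·E_1 = 16·7.339×10^-18 J = 1.17×10^-16 J.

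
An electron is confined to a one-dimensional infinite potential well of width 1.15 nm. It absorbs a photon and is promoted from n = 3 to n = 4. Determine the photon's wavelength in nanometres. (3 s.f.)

λ = 623 nm

E_1 = h²/(8m_eL²) = 4.556×10^-20 J, so ΔE = (4² − 3²)E_1 = 3.189×10^-19 J.
λ = hc/ΔE = (6.626×10^-34·2.998×10^8)/3.189×10^-19 = 6.23×10^-7 m = 623 nm.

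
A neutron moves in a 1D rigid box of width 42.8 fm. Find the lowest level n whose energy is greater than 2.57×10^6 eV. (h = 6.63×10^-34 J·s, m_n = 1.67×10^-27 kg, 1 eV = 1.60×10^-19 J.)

E_1 = h²/(8m_nL²) = 1.796×10^-14 J = 1.122×10^5 eV.
Need n² > 2.57×10^6/1.122×10^5 = 22.91, i.e. n > 4.786.
The smallest integer satisfying this is n = 5.

n = 5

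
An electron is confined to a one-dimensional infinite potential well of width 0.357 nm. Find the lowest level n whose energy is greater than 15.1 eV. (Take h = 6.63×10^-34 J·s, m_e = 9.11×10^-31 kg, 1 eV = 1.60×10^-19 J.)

n = 3

E_1 = h²/(8m_eL²) = 4.732×10^-19 J = 2.958 eV.
Need n² > 15.1/2.958 = 5.105, i.e. n > 2.259.
The smallest integer satisfying this is n = 3.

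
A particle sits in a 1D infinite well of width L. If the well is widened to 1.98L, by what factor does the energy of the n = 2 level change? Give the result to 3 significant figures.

0.255

E_n ∝ 1/L², so the energy scales by 1/1.98² = 0.255.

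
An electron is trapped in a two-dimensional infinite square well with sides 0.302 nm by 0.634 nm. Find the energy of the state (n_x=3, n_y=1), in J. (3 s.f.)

For a 2D rectangular well E = (h²/8m_e)·Σ n_i²/L_i² = (6.626×10^-34)²/(8·9.109×10^-31) · [3²/(0.302 nm)² + 1²/(0.634 nm)²].
Evaluating gives E = 6.10×10^-18 J.

E = 6.10×10^-18 J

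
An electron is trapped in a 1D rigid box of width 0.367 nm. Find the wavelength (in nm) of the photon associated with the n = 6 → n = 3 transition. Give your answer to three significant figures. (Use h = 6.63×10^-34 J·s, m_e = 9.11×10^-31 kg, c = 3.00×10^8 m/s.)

E_1 = h²/(8m_eL²) = 4.478×10^-19 J, so ΔE = (6² − 3²)E_1 = 1.209×10^-17 J.
λ = hc/ΔE = (6.63×10^-34·3.00×10^8)/1.209×10^-17 = 1.65×10^-8 m = 16.5 nm.

λ = 16.5 nm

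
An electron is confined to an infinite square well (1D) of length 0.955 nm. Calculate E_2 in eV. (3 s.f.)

For an infinite well E_n = n²h²/(8m_eL²), so E_1 = h²/(8m_eL²) = (6.626×10^-34)²/(8·9.109×10^-31·(9.55×10^-10 m)²) = 6.606×10^-20 J.
Then E_2 = 2²·E_1 = 4·6.606×10^-20 J = 2.642×10^-19 J.
Converting, E_2 = 2.642×10^-19 J / (1.602×10^-19 J/eV) = 1.65 eV.

E_2 = 1.65 eV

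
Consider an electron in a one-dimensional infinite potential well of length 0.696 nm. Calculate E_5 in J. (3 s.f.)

E_5 = 3.11×10^-18 J

For an infinite well E_n = n²h²/(8m_eL²), so E_1 = h²/(8m_eL²) = (6.626×10^-34)²/(8·9.109×10^-31·(6.96×10^-10 m)²) = 1.244×10^-19 J.
Then E_5 = 5²·E_1 = 25·1.244×10^-19 J = 3.11×10^-18 J.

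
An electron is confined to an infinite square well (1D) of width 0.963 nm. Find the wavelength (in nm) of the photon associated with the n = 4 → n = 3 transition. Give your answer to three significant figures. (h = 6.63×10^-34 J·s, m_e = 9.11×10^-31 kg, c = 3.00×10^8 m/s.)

λ = 437 nm

E_1 = h²/(8m_eL²) = 6.504×10^-20 J, so ΔE = (4² − 3²)E_1 = 4.553×10^-19 J.
λ = hc/ΔE = (6.63×10^-34·3.00×10^8)/4.553×10^-19 = 4.37×10^-7 m = 437 nm.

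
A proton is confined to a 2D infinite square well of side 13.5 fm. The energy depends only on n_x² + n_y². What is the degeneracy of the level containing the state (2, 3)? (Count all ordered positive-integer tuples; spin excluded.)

degeneracy = 2

The level has n_x² + n_y² = 13. The ordered positive-integer solutions are (2, 3), (3, 2).
That gives 2 states.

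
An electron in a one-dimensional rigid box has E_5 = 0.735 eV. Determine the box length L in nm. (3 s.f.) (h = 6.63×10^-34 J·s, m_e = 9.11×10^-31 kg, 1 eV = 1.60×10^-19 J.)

From E_n = n²h²/(8m_eL²), L = n·h/√(8m_eE_n).
E_5 = 0.735 eV = 1.176×10^-19 J, so L = 5·6.63×10^-34/√(8·9.11×10^-31·1.176×10^-19) = 3.58×10^-9 m = 3.58 nm.

L = 3.58 nm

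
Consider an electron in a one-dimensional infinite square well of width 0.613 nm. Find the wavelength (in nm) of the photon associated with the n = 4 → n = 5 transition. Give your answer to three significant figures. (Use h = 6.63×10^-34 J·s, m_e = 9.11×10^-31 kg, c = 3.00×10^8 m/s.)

λ = 138 nm

E_1 = h²/(8m_eL²) = 1.605×10^-19 J, so ΔE = (5² − 4²)E_1 = 1.445×10^-18 J.
λ = hc/ΔE = (6.63×10^-34·3.00×10^8)/1.445×10^-18 = 1.38×10^-7 m = 138 nm.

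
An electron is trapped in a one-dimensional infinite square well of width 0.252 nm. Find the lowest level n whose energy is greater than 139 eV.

E_1 = h²/(8m_eL²) = 9.487×10^-19 J = 5.922 eV.
Need n² > 139/5.922 = 23.47, i.e. n > 4.845.
The smallest integer satisfying this is n = 5.

n = 5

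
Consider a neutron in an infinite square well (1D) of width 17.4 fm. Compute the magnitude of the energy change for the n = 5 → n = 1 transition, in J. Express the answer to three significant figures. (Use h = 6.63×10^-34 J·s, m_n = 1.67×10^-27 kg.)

E_1 = h²/(8m_nL²) = 1.087×10^-13 J.
|ΔE| = |5² − 1²|·E_1 = 24·1.087×10^-13 J = 2.61×10^-12 J.

|ΔE| = 2.61×10^-12 J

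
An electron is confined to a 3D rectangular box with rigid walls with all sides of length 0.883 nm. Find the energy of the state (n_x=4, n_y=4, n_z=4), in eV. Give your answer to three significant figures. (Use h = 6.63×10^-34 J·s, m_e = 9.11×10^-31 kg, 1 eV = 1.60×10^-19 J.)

For a 3D rectangular well E = (h²/8m_e)·Σ n_i²/L_i² = (6.63×10^-34)²/(8·9.11×10^-31) · [4²/(0.883 nm)² + 4²/(0.883 nm)² + 4²/(0.883 nm)²].
Evaluating gives E = 3.713×10^-18 J = 23.2 eV.

E = 23.2 eV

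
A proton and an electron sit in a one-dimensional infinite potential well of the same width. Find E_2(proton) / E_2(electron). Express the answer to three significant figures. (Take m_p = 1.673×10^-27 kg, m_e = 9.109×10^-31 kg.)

5.44×10^-4

E_n ∝ 1/m at fixed n and L, so the ratio is m_e/m_p = 9.109×10^-31/1.673×10^-27 = 5.44×10^-4.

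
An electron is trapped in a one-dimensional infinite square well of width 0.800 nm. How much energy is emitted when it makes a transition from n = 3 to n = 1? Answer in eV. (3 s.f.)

|ΔE| = 4.70 eV

E_1 = h²/(8m_eL²) = 9.414×10^-20 J.
|ΔE| = |3² − 1²|·E_1 = 8·9.414×10^-20 J = 7.531×10^-19 J = 4.70 eV.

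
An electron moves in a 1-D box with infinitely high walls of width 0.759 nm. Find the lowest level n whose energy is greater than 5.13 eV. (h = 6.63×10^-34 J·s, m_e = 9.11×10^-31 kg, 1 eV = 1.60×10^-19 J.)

E_1 = h²/(8m_eL²) = 1.047×10^-19 J = 0.6544 eV.
Need n² > 5.13/0.6544 = 7.839, i.e. n > 2.800.
The smallest integer satisfying this is n = 3.

n = 3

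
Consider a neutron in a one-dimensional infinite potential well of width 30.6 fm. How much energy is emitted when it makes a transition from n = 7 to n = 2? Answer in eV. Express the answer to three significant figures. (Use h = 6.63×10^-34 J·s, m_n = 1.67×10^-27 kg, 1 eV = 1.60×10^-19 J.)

E_1 = h²/(8m_nL²) = 3.514×10^-14 J.
|ΔE| = |7² − 2²|·E_1 = 45·3.514×10^-14 J = 1.581×10^-12 J = 9.88×10^6 eV.

|ΔE| = 9.88×10^6 eV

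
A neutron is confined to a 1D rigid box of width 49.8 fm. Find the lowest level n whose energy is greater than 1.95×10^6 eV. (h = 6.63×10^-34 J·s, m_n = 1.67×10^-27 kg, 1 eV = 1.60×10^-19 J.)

E_1 = h²/(8m_nL²) = 1.327×10^-14 J = 8.294×10^4 eV.
Need n² > 1.95×10^6/8.294×10^4 = 23.51, i.e. n > 4.849.
The smallest integer satisfying this is n = 5.

n = 5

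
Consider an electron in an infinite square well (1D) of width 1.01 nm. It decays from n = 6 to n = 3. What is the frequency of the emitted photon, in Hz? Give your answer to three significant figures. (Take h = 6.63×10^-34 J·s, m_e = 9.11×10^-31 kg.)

f = 2.41×10^15 Hz

E_1 = h²/(8m_eL²) = 5.913×10^-20 J and ΔE = (6² − 3²)E_1 = 1.597×10^-18 J.
f = ΔE/h = 1.597×10^-18/6.63×10^-34 = 2.41×10^15 Hz.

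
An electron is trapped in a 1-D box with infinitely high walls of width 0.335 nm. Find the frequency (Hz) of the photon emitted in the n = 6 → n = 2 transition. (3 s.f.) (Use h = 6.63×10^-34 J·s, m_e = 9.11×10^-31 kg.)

E_1 = h²/(8m_eL²) = 5.374×10^-19 J and ΔE = (6² − 2²)E_1 = 1.720×10^-17 J.
f = ΔE/h = 1.720×10^-17/6.63×10^-34 = 2.59×10^16 Hz.

f = 2.59×10^16 Hz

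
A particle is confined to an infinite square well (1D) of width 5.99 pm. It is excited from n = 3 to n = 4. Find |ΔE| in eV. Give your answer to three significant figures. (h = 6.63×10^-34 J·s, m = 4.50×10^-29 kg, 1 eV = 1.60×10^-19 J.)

|ΔE| = 1.49×10^3 eV

E_1 = h²/(8mL²) = 3.403×10^-17 J.
|ΔE| = |3² − 4²|·E_1 = 7·3.403×10^-17 J = 2.382×10^-16 J = 1.49×10^3 eV.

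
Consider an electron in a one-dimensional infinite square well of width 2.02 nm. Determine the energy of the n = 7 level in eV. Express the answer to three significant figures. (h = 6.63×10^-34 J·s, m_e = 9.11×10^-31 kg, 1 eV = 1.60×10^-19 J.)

For an infinite well E_n = n²h²/(8m_eL²), so E_1 = h²/(8m_eL²) = (6.63×10^-34)²/(8·9.11×10^-31·(2.02×10^-9 m)²) = 1.478×10^-20 J.
Then E_7 = 7²·E_1 = 49·1.478×10^-20 J = 7.242×10^-19 J.
Converting, E_7 = 7.242×10^-19 J / (1.60×10^-19 J/eV) = 4.53 eV.

E_7 = 4.53 eV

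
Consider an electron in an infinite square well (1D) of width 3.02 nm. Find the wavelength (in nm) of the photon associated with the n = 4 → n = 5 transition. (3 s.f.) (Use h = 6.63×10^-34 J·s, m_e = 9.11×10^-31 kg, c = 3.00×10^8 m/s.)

E_1 = h²/(8m_eL²) = 6.613×10^-21 J, so ΔE = (5² − 4²)E_1 = 5.952×10^-20 J.
λ = hc/ΔE = (6.63×10^-34·3.00×10^8)/5.952×10^-20 = 3.34×10^-6 m = 3.34×10^3 nm.

λ = 3.34×10^3 nm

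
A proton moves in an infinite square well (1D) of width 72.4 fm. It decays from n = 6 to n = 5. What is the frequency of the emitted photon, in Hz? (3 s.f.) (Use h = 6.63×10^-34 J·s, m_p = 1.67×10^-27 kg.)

f = 1.04×10^20 Hz

E_1 = h²/(8m_pL²) = 6.277×10^-15 J and ΔE = (6² − 5²)E_1 = 6.905×10^-14 J.
f = ΔE/h = 6.905×10^-14/6.63×10^-34 = 1.04×10^20 Hz.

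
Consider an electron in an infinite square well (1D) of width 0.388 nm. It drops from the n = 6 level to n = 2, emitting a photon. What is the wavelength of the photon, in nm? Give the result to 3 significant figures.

E_1 = h²/(8m_eL²) = 4.002×10^-19 J, so ΔE = (6² − 2²)E_1 = 1.281×10^-17 J.
λ = hc/ΔE = (6.626×10^-34·2.998×10^8)/1.281×10^-17 = 1.55×10^-8 m = 15.5 nm.

λ = 15.5 nm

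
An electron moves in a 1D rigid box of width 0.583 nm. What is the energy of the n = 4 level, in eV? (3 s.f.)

E_4 = 17.7 eV

For an infinite well E_n = n²h²/(8m_eL²), so E_1 = h²/(8m_eL²) = (6.626×10^-34)²/(8·9.109×10^-31·(5.83×10^-10 m)²) = 1.773×10^-19 J.
Then E_4 = 4²·E_1 = 16·1.773×10^-19 J = 2.837×10^-18 J.
Converting, E_4 = 2.837×10^-18 J / (1.602×10^-19 J/eV) = 17.7 eV.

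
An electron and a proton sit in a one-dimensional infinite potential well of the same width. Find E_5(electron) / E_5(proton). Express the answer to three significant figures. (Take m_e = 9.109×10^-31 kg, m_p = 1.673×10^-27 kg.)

1.84×10^3

E_n ∝ 1/m at fixed n and L, so the ratio is m_p/m_e = 1.673×10^-27/9.109×10^-31 = 1.84×10^3.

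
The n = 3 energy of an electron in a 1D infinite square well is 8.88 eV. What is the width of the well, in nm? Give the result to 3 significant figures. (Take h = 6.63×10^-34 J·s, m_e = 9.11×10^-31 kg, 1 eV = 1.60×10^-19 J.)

From E_n = n²h²/(8m_eL²), L = n·h/√(8m_eE_n).
E_3 = 8.88 eV = 1.421×10^-18 J, so L = 3·6.63×10^-34/√(8·9.11×10^-31·1.421×10^-18) = 6.18×10^-10 m = 0.618 nm.

L = 0.618 nm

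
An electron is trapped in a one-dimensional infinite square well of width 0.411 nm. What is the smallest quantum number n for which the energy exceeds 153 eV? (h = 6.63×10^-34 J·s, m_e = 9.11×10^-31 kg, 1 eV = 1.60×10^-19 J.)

n = 9

E_1 = h²/(8m_eL²) = 3.571×10^-19 J = 2.232 eV.
Need n² > 153/2.232 = 68.55, i.e. n > 8.279.
The smallest integer satisfying this is n = 9.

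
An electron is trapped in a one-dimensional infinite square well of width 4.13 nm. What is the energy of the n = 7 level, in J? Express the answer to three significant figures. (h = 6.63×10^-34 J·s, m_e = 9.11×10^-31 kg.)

For an infinite well E_n = n²h²/(8m_eL²), so E_1 = h²/(8m_eL²) = (6.63×10^-34)²/(8·9.11×10^-31·(4.13×10^-9 m)²) = 3.536×10^-21 J.
Then E_7 = 7²·E_1 = 49·3.536×10^-21 J = 1.73×10^-19 J.

E_7 = 1.73×10^-19 J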